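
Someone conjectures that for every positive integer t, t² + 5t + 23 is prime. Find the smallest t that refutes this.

We need the least positive integer t for which t² + 5t + 23 is not prime.
For t = 1, 2, 3, 4, …, 11, 12, 13 the conclusion holds.
t = 14: t² + 5t + 23 = 289 = 17 × 17, composite.

t = 14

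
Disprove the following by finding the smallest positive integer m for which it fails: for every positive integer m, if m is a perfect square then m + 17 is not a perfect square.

m = 64

A counterexample is any positive integer m such that m is a perfect square but m + 17 is a perfect square; we check each in order.
For m = 1, 4, 9, 16, 25, 36, 49 the conclusion holds.
m = 64: 64 = 8² and 64 + 17 = 81 = 9².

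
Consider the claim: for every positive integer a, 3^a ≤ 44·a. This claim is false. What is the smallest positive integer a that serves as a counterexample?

a = 5

We need the least positive integer a for which 3^a > 44·a.
For a = 1, 2, 3, 4 the conclusion holds.
a = 5: 3^a = 243 and 44·a = 220, so 243 > 220.
Thus a = 5 disproves the claim, and no smaller a works.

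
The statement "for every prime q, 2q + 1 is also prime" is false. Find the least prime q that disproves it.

q = 7

q = 2: 2q + 1 = 5, prime.
q = 3: 2q + 1 = 7, prime.
q = 5: 2q + 1 = 11, prime.
q = 7: 2q + 1 = 15 = 3 × 5, not prime.
So q = 7 is the smallest counterexample.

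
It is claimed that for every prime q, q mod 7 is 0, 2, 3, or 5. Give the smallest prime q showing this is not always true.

q = 11

A counterexample is any prime q such that the claim fails; we check each in order.
The first 4 eligible values, up to q = 7, all satisfy the conclusion.
q = 11: 11 mod 7 = 4 — not in {0, 2, 3, 5}.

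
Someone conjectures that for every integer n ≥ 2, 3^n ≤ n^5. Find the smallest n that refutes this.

n = 11

The first 9 eligible values, up to n = 10, all satisfy the conclusion.
n = 11: 3^n = 177147 and n^5 = 161051, so 177147 > 161051.
So n = 11 is the smallest counterexample.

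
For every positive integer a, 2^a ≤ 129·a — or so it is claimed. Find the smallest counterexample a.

a = 11

For a = 1, 2, 3, 4, 5, 6, 7, 8, 9, 10 the conclusion holds.
a = 11: 2^a = 2048 and 129·a = 1419, so 2048 > 1419.
Hence a = 11 is a counterexample.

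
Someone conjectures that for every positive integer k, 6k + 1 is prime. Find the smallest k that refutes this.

k = 4

k = 1: 6k + 1 = 7, prime.
k = 2: 6k + 1 = 13, prime.
k = 3: 6k + 1 = 19, prime.
k = 4: 6k + 1 = 25 = 5 × 5, composite.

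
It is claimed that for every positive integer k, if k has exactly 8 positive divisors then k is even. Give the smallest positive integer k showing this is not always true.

k = 105

We need the least positive integer k for which k has exactly 8 positive divisors but k is odd.
For k = 24, 30, 40, 42, …, 88, 102, 104 the conclusion holds.
k = 105: divisors of 105: 1, 3, 5, 7, 15, 21, 35, 105; 105 is odd.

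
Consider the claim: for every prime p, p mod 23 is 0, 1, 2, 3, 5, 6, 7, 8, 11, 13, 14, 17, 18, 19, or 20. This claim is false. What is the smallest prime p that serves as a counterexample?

Check each prime p in order until the claim fails.
For p = 2, 3, 5, 7, …, 47, 53, 59 the conclusion holds.
p = 61: 61 mod 23 = 15 — not in {0, 1, 2, 3, 5, 6, 7, 8, 11, 13, 14, 17, 18, 19, 20}.
So p = 61 is the smallest counterexample.

p = 61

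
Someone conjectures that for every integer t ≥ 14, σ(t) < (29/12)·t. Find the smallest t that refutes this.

A counterexample is any integer t ≥ 14 such that the claim fails; we check each in order.
For t = 14, 15, 16, 17, 18, 19, 20, 21, 22, 23 the conclusion holds.
t = 24: σ(24) = 60; 60 ≥ 58.

t = 24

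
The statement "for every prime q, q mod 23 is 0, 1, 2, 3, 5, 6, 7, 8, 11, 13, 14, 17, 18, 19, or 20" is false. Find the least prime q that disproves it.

q = 61

A counterexample is any prime q such that the claim fails; we check each in order.
The first 17 eligible values, up to q = 59, all satisfy the conclusion.
q = 61: 61 mod 23 = 15 — not in {0, 1, 2, 3, 5, 6, 7, 8, 11, 13, 14, 17, 18, 19, 20}.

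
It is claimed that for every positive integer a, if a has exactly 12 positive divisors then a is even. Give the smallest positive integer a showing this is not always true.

a = 315

For a = 60, 72, 84, 90, …, 294, 306, 308 the conclusion holds.
a = 315: divisors of 315: 12 divisors; 315 is odd.
Hence a = 315 is a counterexample.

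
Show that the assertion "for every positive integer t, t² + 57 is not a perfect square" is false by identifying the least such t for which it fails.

t = 8

A counterexample is any positive integer t such that t² + 57 is a perfect square; we check each in order.
For t = 1, 2, 3, 4, 5, 6, 7 the conclusion holds.
t = 8: 8² + 57 = 121 = 11², a perfect square.
Hence t = 8 is a counterexample.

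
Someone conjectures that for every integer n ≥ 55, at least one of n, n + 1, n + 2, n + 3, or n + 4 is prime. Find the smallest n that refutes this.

n = 62

A counterexample is any integer n ≥ 55 such that n, n + 1, n + 2, n + 3, n + 4 are all composite; we check each in order.
For n = 55, 56, 57, 58, 59, 60, 61 the conclusion holds.
n = 62: 62 = 2 × 31; 63 = 3 × 21; 64 = 2 × 32; 65 = 5 × 13; 66 = 2 × 33 — all composite.
Hence n = 62 is a counterexample.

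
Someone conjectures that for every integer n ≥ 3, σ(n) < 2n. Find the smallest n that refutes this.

Check each integer n ≥ 3 in order until the claim fails.
n = 3: σ(3) = 4; 4 < 6.
n = 4: σ(4) = 7; 7 < 8.
n = 5: σ(5) = 6; 6 < 10.
n = 6: σ(6) = 12; 12 ≥ 12.
Hence n = 6 is a counterexample.

n = 6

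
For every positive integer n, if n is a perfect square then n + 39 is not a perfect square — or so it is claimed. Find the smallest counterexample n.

The first 4 eligible values, up to n = 16, all satisfy the conclusion.
n = 25: 25 = 5² and 25 + 39 = 64 = 8².
Hence n = 25 is a counterexample.

n = 25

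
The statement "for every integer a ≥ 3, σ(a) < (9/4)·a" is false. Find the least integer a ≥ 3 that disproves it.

Check each integer a ≥ 3 in order until the claim fails.
For a = 3, 4, 5, 6, 7, 8, 9, 10, 11 the conclusion holds.
a = 12: σ(12) = 28; 28 ≥ 27.

a = 12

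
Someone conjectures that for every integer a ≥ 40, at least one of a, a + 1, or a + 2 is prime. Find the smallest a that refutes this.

a = 44

A counterexample is any integer a ≥ 40 such that a, a + 1, a + 2 are all composite; we check each in order.
The first 4 eligible values, up to a = 43, all satisfy the conclusion.
a = 44: 44 = 2 × 22; 45 = 3 × 15; 46 = 2 × 23 — all composite.
Hence a = 44 is a counterexample.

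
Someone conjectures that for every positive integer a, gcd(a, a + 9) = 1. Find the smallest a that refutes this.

For a = 1, 2 the conclusion holds.
a = 3: gcd(3, 12) = 3.

a = 3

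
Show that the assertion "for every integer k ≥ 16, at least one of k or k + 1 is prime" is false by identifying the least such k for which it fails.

We need the least integer k ≥ 16 for which k, k + 1 are both composite.
k = 16: 17 is prime.
k = 17: 17 is prime.
k = 18: 19 is prime.
k = 19: 19 is prime.
k = 20: 20 = 2 × 10; 21 = 3 × 7 — both composite.

k = 20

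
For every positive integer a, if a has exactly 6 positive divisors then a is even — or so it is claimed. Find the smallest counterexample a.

a = 45

A counterexample is any positive integer a such that a has exactly 6 positive divisors but a is odd; we check each in order.
The first 6 eligible values, up to a = 44, all satisfy the conclusion.
a = 45: divisors of 45: 1, 3, 5, 9, 15, 45; 45 is odd.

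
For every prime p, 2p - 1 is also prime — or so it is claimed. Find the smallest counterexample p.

A counterexample is any prime p such that 2p - 1 is not prime; we check each in order.
p = 2: 2p - 1 = 3, prime.
p = 3: 2p - 1 = 5, prime.
p = 5: 2p - 1 = 9 = 3 × 3, not prime.

p = 5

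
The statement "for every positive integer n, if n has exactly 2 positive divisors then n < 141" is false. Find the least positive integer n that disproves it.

Check each positive integer n in order until n has exactly 2 positive divisors but the claim fails.
For n = 2, 3, 5, 7, …, 131, 137, 139 the conclusion holds.
n = 149: τ(149) = 2; 149 ≥ 141.

n = 149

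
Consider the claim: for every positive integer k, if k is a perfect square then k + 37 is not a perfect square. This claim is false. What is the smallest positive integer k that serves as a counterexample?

For k = 1, 4, 9, 16, …, 225, 256, 289 the conclusion holds.
k = 324: 324 = 18² and 324 + 37 = 361 = 19².

k = 324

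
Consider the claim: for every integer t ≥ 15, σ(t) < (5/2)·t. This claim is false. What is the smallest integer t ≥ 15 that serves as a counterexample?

A counterexample is any integer t ≥ 15 such that the claim fails; we check each in order.
For t = 15, 16, 17, 18, 19, 20, 21, 22, 23 the conclusion holds.
t = 24: σ(24) = 60; 60 ≥ 60.
So t = 24 is the smallest counterexample.

t = 24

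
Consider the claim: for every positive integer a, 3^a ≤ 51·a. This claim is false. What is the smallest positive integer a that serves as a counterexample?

a = 1: 3^a = 3 and 51·a = 51, so 3 ≤ 51.
a = 2: 3^a = 9 and 51·a = 102, so 9 ≤ 102.
a = 3: 3^a = 27 and 51·a = 153, so 27 ≤ 153.
a = 4: 3^a = 81 and 51·a = 204, so 81 ≤ 204.
a = 5: 3^a = 243 and 51·a = 255, so 243 ≤ 255.
a = 6: 3^a = 729 and 51·a = 306, so 729 > 306.
Hence a = 6 is a counterexample.

a = 6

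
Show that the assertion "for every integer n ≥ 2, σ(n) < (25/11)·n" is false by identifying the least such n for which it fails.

n = 12

A counterexample is any integer n ≥ 2 such that the claim fails; we check each in order.
For n = 2, 3, 4, 5, 6, 7, 8, 9, 10, 11 the conclusion holds.
n = 12: σ(12) = 28; 28 ≥ 300/11.
So n = 12 is the smallest counterexample.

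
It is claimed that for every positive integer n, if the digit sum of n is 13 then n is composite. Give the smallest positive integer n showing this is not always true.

Check each positive integer n in order until the digit sum of n is 13 but n is prime.
For n = 49, 58 the conclusion holds.
n = 67: digit sum 13; 67 is prime, not composite.
Thus n = 67 disproves the claim, and no smaller n works.

n = 67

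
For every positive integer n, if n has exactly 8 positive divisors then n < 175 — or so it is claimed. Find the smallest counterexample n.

Check each positive integer n in order until n has exactly 8 positive divisors but the claim fails.
For n = 24, 30, 40, 42, …, 165, 170, 174 the conclusion holds.
n = 182: τ(182) = 8; 182 ≥ 175.

n = 182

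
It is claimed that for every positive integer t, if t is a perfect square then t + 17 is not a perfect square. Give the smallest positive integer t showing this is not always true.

A counterexample is any positive integer t such that t is a perfect square but t + 17 is a perfect square; we check each in order.
For t = 1, 4, 9, 16, 25, 36, 49 the conclusion holds.
t = 64: 64 = 8² and 64 + 17 = 81 = 9².

t = 64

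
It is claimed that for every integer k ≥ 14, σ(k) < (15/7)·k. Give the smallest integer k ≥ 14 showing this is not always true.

Check each integer k ≥ 14 in order until the claim fails.
k = 14: σ(14) = 24; 24 < 30.
k = 15: σ(15) = 24; 24 < 225/7.
k = 16: σ(16) = 31; 31 < 240/7.
k = 17: σ(17) = 18; 18 < 255/7.
k = 18: σ(18) = 39; 39 ≥ 270/7.

k = 18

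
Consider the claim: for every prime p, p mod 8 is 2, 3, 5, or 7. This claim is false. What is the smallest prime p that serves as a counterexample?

We need the least prime p for which the claim fails.
For p = 2, 3, 5, 7, 11, 13 the conclusion holds.
p = 17: 17 mod 8 = 1 — not in {2, 3, 5, 7}.

p = 17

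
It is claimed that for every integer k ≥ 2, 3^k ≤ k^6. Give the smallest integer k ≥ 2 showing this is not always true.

k = 15

For k = 2, 3, 4, 5, …, 12, 13, 14 the conclusion holds.
k = 15: 3^k = 14348907 and k^6 = 11390625, so 14348907 > 11390625.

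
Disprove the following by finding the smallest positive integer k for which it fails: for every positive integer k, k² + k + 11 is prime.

The first 9 eligible values, up to k = 9, all satisfy the conclusion.
k = 10: k² + k + 11 = 121 = 11 × 11, composite.

k = 10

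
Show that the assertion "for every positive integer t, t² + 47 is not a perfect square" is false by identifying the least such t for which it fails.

A counterexample is any positive integer t such that t² + 47 is a perfect square; we check each in order.
For t = 1, 2, 3, 4, …, 20, 21, 22 the conclusion holds.
t = 23: 23² + 47 = 576 = 24², a perfect square.
Thus t = 23 disproves the claim, and no smaller t works.

t = 23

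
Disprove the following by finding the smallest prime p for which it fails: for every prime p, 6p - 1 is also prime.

Check each prime p in order until 6p - 1 is not prime.
For p = 2, 3, 5, 7 the conclusion holds.
p = 11: 6p - 1 = 65 = 5 × 13, not prime.
So p = 11 is the smallest counterexample.

p = 11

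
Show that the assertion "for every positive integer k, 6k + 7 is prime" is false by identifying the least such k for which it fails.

A counterexample is any positive integer k such that 6k + 7 is not prime; we check each in order.
For k = 1, 2 the conclusion holds.
k = 3: 6k + 7 = 25 = 5 × 5, composite.
Hence k = 3 is a counterexample.

k = 3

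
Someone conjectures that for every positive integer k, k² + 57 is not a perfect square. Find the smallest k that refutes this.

Check each positive integer k in order until k² + 57 is a perfect square.
The first 7 eligible values, up to k = 7, all satisfy the conclusion.
k = 8: 8² + 57 = 121 = 11², a perfect square.

k = 8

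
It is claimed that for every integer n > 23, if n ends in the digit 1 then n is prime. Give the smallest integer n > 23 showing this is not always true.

For n = 31, 41 the conclusion holds.
n = 51: 51 ends in 1; 51 = 3 × 17, composite.

n = 51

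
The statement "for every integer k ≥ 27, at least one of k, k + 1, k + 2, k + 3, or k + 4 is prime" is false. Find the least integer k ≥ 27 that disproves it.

k = 32

k = 27: 29 is prime.
k = 28: 29 is prime.
k = 29: 29 is prime.
k = 30: 31 is prime.
k = 31: 31 is prime.
k = 32: 32 = 2 × 16; 33 = 3 × 11; 34 = 2 × 17; 35 = 5 × 7; 36 = 2 × 18 — all composite.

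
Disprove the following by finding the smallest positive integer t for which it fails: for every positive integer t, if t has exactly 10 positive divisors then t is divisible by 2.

t = 405

Check each positive integer t in order until t has exactly 10 positive divisors but t is not divisible by 2.
The first 9 eligible values, up to t = 368, all satisfy the conclusion.
t = 405: τ(405) = 10; 405 mod 2 = 1.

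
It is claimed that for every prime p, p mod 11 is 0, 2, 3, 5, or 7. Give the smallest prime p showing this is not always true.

p = 17

We need the least prime p for which the claim fails.
For p = 2, 3, 5, 7, 11, 13 the conclusion holds.
p = 17: 17 mod 11 = 6 — not in {0, 2, 3, 5, 7}.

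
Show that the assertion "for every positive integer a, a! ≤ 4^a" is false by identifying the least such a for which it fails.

We need the least positive integer a for which a! > 4^a.
For a = 1, 2, 3, 4, 5, 6, 7, 8 the conclusion holds.
a = 9: a! = 362880 and 4^a = 262144, so 362880 > 262144.

a = 9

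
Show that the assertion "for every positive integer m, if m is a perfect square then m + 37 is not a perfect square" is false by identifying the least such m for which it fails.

We need the least positive integer m for which m is a perfect square but m + 37 is a perfect square.
The first 17 eligible values, up to m = 289, all satisfy the conclusion.
m = 324: 324 = 18² and 324 + 37 = 361 = 19².
Thus m = 324 disproves the claim, and no smaller m works.

m = 324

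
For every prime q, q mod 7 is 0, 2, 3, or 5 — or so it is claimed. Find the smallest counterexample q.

Check each prime q in order until the claim fails.
For q = 2, 3, 5, 7 the conclusion holds.
q = 11: 11 mod 7 = 4 — not in {0, 2, 3, 5}.

q = 11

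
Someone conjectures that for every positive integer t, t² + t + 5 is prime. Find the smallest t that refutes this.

t = 4

We need the least positive integer t for which t² + t + 5 is not prime.
t = 1: t² + t + 5 = 7, prime.
t = 2: t² + t + 5 = 11, prime.
t = 3: t² + t + 5 = 17, prime.
t = 4: t² + t + 5 = 25 = 5 × 5, composite.
Hence t = 4 is a counterexample.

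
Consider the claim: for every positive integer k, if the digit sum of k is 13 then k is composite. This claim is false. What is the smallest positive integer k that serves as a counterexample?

k = 67

k = 49: digit sum 13; 49 is composite.
k = 58: digit sum 13; 58 is composite.
k = 67: digit sum 13; 67 is prime, not composite.
Thus k = 67 disproves the claim, and no smaller k works.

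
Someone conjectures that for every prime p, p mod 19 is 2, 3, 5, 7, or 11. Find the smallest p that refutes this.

p = 13

For p = 2, 3, 5, 7, 11 the conclusion holds.
p = 13: 13 mod 19 = 13 — not in {2, 3, 5, 7, 11}.
Hence p = 13 is a counterexample.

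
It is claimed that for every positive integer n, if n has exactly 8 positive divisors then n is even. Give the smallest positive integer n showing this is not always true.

n = 105

A counterexample is any positive integer n such that n has exactly 8 positive divisors but n is odd; we check each in order.
For n = 24, 30, 40, 42, …, 88, 102, 104 the conclusion holds.
n = 105: divisors of 105: 1, 3, 5, 7, 15, 21, 35, 105; 105 is odd.
Thus n = 105 disproves the claim, and no smaller n works.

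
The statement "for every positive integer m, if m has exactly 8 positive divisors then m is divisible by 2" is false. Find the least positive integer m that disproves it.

A counterexample is any positive integer m such that m has exactly 8 positive divisors but m is not divisible by 2; we check each in order.
For m = 24, 30, 40, 42, …, 88, 102, 104 the conclusion holds.
m = 105: τ(105) = 8; 105 mod 2 = 1.
Thus m = 105 disproves the claim, and no smaller m works.

m = 105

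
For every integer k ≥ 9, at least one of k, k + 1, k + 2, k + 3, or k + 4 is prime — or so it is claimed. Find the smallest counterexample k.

k = 24

Check each integer k ≥ 9 in order until k, k + 1, k + 2, k + 3, k + 4 are all composite.
The first 15 eligible values, up to k = 23, all satisfy the conclusion.
k = 24: 24 = 2 × 12; 25 = 5 × 5; 26 = 2 × 13; 27 = 3 × 9; 28 = 2 × 14 — all composite.
So k = 24 is the smallest counterexample.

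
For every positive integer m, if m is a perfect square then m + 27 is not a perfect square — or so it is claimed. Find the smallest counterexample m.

m = 9

m = 1: 1 + 27 = 28, not a perfect square.
m = 4: 4 + 27 = 31, not a perfect square.
m = 9: 9 = 3² and 9 + 27 = 36 = 6².
So m = 9 is the smallest counterexample.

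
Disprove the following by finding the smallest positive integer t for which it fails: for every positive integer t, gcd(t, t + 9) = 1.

t = 3

A counterexample is any positive integer t such that gcd(t, t + 9) > 1; we check each in order.
t = 1: gcd(1, 10) = 1.
t = 2: gcd(2, 11) = 1.
t = 3: gcd(3, 12) = 3.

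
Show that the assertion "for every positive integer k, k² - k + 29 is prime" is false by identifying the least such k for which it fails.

k = 3

A counterexample is any positive integer k such that k² - k + 29 is not prime; we check each in order.
For k = 1, 2 the conclusion holds.
k = 3: k² - k + 29 = 35 = 5 × 7, composite.
Hence k = 3 is a counterexample.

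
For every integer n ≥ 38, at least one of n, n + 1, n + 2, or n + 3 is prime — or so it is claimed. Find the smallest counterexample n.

For n = 38, 39, 40, 41, 42, 43, 44, 45, 46, 47 the conclusion holds.
n = 48: 48 = 2 × 24; 49 = 7 × 7; 50 = 2 × 25; 51 = 3 × 17 — all composite.
Thus n = 48 disproves the claim, and no smaller n works.

n = 48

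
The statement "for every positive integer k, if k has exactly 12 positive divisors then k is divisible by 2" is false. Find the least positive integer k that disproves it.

The first 24 eligible values, up to k = 308, all satisfy the conclusion.
k = 315: τ(315) = 12; 315 mod 2 = 1.

k = 315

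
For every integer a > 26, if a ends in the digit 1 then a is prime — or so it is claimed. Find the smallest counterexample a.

a = 51

We need the least integer a > 26 for which a ends in the digit 1 but a is not prime.
a = 31: 31 ends in 1 and is prime.
a = 41: 41 ends in 1 and is prime.
a = 51: 51 ends in 1; 51 = 3 × 17, composite.
Hence a = 51 is a counterexample.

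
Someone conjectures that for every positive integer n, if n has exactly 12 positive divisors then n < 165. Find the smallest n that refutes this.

A counterexample is any positive integer n such that n has exactly 12 positive divisors but the claim fails; we check each in order.
The first 12 eligible values, up to n = 160, all satisfy the conclusion.
n = 198: τ(198) = 12; 198 ≥ 165.

n = 198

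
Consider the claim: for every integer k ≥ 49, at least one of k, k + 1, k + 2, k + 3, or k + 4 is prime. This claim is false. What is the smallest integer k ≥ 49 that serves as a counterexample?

k = 54

We need the least integer k ≥ 49 for which k, k + 1, k + 2, k + 3, k + 4 are all composite.
The first 5 eligible values, up to k = 53, all satisfy the conclusion.
k = 54: 54 = 2 × 27; 55 = 5 × 11; 56 = 2 × 28; 57 = 3 × 19; 58 = 2 × 29 — all composite.
Hence k = 54 is a counterexample.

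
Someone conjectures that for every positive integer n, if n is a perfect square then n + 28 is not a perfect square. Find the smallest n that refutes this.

n = 36

We need the least positive integer n for which n is a perfect square but n + 28 is a perfect square.
n = 1: 1 + 28 = 29, not a perfect square.
n = 4: 4 + 28 = 32, not a perfect square.
n = 9: 9 + 28 = 37, not a perfect square.
n = 16: 16 + 28 = 44, not a perfect square.
n = 25: 25 + 28 = 53, not a perfect square.
n = 36: 36 = 6² and 36 + 28 = 64 = 8².
Hence n = 36 is a counterexample.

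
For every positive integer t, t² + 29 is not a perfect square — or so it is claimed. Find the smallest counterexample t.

t = 14

The first 13 eligible values, up to t = 13, all satisfy the conclusion.
t = 14: 14² + 29 = 225 = 15², a perfect square.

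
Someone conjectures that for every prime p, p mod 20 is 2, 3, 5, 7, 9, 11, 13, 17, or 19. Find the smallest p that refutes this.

p = 41

Check each prime p in order until the claim fails.
For p = 2, 3, 5, 7, …, 29, 31, 37 the conclusion holds.
p = 41: 41 mod 20 = 1 — not in {2, 3, 5, 7, 9, 11, 13, 17, 19}.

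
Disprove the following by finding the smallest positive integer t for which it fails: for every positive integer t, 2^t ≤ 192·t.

A counterexample is any positive integer t such that 2^t > 192·t; we check each in order.
For t = 1, 2, 3, 4, …, 9, 10, 11 the conclusion holds.
t = 12: 2^t = 4096 and 192·t = 2304, so 4096 > 2304.
So t = 12 is the smallest counterexample.

t = 12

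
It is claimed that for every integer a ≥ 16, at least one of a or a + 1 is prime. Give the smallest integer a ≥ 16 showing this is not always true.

a = 20

We need the least integer a ≥ 16 for which a, a + 1 are both composite.
a = 16: 17 is prime.
a = 17: 17 is prime.
a = 18: 19 is prime.
a = 19: 19 is prime.
a = 20: 20 = 2 × 10; 21 = 3 × 7 — both composite.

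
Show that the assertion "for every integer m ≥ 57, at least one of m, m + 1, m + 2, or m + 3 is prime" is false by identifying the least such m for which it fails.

For m = 57, 58, 59, 60, 61 the conclusion holds.
m = 62: 62 = 2 × 31; 63 = 3 × 21; 64 = 2 × 32; 65 = 5 × 13 — all composite.

m = 62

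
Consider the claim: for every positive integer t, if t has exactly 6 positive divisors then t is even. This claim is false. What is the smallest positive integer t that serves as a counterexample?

t = 45

Check each positive integer t in order until t has exactly 6 positive divisors but t is odd.
t = 12: divisors of 12: 1, 2, 3, 4, 6, 12; 12 is even.
t = 18: divisors of 18: 1, 2, 3, 6, 9, 18; 18 is even.
t = 20: divisors of 20: 1, 2, 4, 5, 10, 20; 20 is even.
t = 28: divisors of 28: 1, 2, 4, 7, 14, 28; 28 is even.
t = 32: divisors of 32: 1, 2, 4, 8, 16, 32; 32 is even.
t = 44: divisors of 44: 1, 2, 4, 11, 22, 44; 44 is even.
t = 45: divisors of 45: 1, 3, 5, 9, 15, 45; 45 is odd.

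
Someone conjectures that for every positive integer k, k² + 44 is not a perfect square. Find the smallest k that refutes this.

Check each positive integer k in order until k² + 44 is a perfect square.
The first 9 eligible values, up to k = 9, all satisfy the conclusion.
k = 10: 10² + 44 = 144 = 12², a perfect square.
So k = 10 is the smallest counterexample.

k = 10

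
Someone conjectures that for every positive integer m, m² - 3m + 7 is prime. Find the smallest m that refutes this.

m = 6

Check each positive integer m in order until m² - 3m + 7 is not prime.
For m = 1, 2, 3, 4, 5 the conclusion holds.
m = 6: m² - 3m + 7 = 25 = 5 × 5, composite.
So m = 6 is the smallest counterexample.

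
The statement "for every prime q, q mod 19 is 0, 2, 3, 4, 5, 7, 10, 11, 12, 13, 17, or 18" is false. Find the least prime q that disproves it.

We need the least prime q for which the claim fails.
For q = 2, 3, 5, 7, …, 37, 41, 43 the conclusion holds.
q = 47: 47 mod 19 = 9 — not in {0, 2, 3, 4, 5, 7, 10, 11, 12, 13, 17, 18}.

q = 47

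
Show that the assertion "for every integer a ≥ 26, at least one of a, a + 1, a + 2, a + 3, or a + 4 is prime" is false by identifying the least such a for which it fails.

We need the least integer a ≥ 26 for which a, a + 1, a + 2, a + 3, a + 4 are all composite.
For a = 26, 27, 28, 29, 30, 31 the conclusion holds.
a = 32: 32 = 2 × 16; 33 = 3 × 11; 34 = 2 × 17; 35 = 5 × 7; 36 = 2 × 18 — all composite.

a = 32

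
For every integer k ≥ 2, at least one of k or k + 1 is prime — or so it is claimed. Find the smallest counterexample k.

We need the least integer k ≥ 2 for which k, k + 1 are both composite.
The first 6 eligible values, up to k = 7, all satisfy the conclusion.
k = 8: 8 = 2 × 4; 9 = 3 × 3 — both composite.
So k = 8 is the smallest counterexample.

k = 8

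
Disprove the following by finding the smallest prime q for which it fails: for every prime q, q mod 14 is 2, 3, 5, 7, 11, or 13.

q = 23

Check each prime q in order until the claim fails.
For q = 2, 3, 5, 7, 11, 13, 17, 19 the conclusion holds.
q = 23: 23 mod 14 = 9 — not in {2, 3, 5, 7, 11, 13}.
Hence q = 23 is a counterexample.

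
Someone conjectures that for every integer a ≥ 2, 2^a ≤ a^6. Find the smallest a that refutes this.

We need the least integer a ≥ 2 for which 2^a > a^6.
The first 28 eligible values, up to a = 29, all satisfy the conclusion.
a = 30: 2^a = 1073741824 and a^6 = 729000000, so 1073741824 > 729000000.
So a = 30 is the smallest counterexample.

a = 30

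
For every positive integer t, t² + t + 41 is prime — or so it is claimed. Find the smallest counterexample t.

A counterexample is any positive integer t such that t² + t + 41 is not prime; we check each in order.
For t = 1, 2, 3, 4, …, 37, 38, 39 the conclusion holds.
t = 40: t² + t + 41 = 1681 = 41 × 41, composite.
So t = 40 is the smallest counterexample.

t = 40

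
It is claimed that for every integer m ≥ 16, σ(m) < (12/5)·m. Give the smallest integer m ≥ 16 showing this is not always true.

Check each integer m ≥ 16 in order until the claim fails.
The first 8 eligible values, up to m = 23, all satisfy the conclusion.
m = 24: σ(24) = 60; 60 ≥ 288/5.

m = 24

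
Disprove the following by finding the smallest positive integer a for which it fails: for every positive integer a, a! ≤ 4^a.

Check each positive integer a in order until a! > 4^a.
a = 1: a! = 1 and 4^a = 4, so 1 ≤ 4.
a = 2: a! = 2 and 4^a = 16, so 2 ≤ 16.
a = 3: a! = 6 and 4^a = 64, so 6 ≤ 64.
a = 4: a! = 24 and 4^a = 256, so 24 ≤ 256.
a = 5: a! = 120 and 4^a = 1024, so 120 ≤ 1024.
a = 6: a! = 720 and 4^a = 4096, so 720 ≤ 4096.
a = 7: a! = 5040 and 4^a = 16384, so 5040 ≤ 16384.
a = 8: a! = 40320 and 4^a = 65536, so 40320 ≤ 65536.
a = 9: a! = 362880 and 4^a = 262144, so 362880 > 262144.
So a = 9 is the smallest counterexample.

a = 9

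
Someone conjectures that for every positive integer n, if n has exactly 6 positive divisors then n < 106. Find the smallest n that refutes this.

We need the least positive integer n for which n has exactly 6 positive divisors but the claim fails.
The first 16 eligible values, up to n = 99, all satisfy the conclusion.
n = 116: τ(116) = 6; 116 ≥ 106.
So n = 116 is the smallest counterexample.

n = 116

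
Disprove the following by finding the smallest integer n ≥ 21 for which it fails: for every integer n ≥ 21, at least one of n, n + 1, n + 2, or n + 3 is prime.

n = 21: 23 is prime.
n = 22: 23 is prime.
n = 23: 23 is prime.
n = 24: 24 = 2 × 12; 25 = 5 × 5; 26 = 2 × 13; 27 = 3 × 9 — all composite.

n = 24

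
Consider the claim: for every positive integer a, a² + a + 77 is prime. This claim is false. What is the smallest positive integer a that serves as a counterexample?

a = 6

a = 1: a² + a + 77 = 79, prime.
a = 2: a² + a + 77 = 83, prime.
a = 3: a² + a + 77 = 89, prime.
a = 4: a² + a + 77 = 97, prime.
a = 5: a² + a + 77 = 107, prime.
a = 6: a² + a + 77 = 119 = 7 × 17, composite.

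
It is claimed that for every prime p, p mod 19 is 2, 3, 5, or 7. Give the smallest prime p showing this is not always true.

The first 4 eligible values, up to p = 7, all satisfy the conclusion.
p = 11: 11 mod 19 = 11 — not in {2, 3, 5, 7}.
So p = 11 is the smallest counterexample.

p = 11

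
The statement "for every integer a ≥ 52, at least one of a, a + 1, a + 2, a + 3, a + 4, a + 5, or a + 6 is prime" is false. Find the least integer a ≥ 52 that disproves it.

For a = 52, 53, 54, 55, …, 87, 88, 89 the conclusion holds.
a = 90: 90 = 2 × 45; 91 = 7 × 13; 92 = 2 × 46; 93 = 3 × 31; 94 = 2 × 47; 95 = 5 × 19; 96 = 2 × 48 — all composite.
So a = 90 is the smallest counterexample.

a = 90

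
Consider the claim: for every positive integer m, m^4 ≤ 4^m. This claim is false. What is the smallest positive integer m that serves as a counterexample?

We need the least positive integer m for which m^4 > 4^m.
m = 1: m^4 = 1 and 4^m = 4, so 1 ≤ 4.
m = 2: m^4 = 16 and 4^m = 16, so 16 ≤ 16.
m = 3: m^4 = 81 and 4^m = 64, so 81 > 64.
Thus m = 3 disproves the claim, and no smaller m works.

m = 3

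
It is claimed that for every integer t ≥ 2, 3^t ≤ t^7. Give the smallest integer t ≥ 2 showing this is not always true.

For t = 2, 3, 4, 5, …, 16, 17, 18 the conclusion holds.
t = 19: 3^t = 1162261467 and t^7 = 893871739, so 1162261467 > 893871739.
Hence t = 19 is a counterexample.

t = 19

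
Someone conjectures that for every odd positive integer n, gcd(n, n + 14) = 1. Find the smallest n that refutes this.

n = 7

A counterexample is any odd positive integer n such that gcd(n, n + 14) > 1; we check each in order.
For n = 1, 3, 5 the conclusion holds.
n = 7: gcd(7, 21) = 7.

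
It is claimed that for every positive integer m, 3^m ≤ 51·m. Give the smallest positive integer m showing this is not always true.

m = 6

A counterexample is any positive integer m such that 3^m > 51·m; we check each in order.
The first 5 eligible values, up to m = 5, all satisfy the conclusion.
m = 6: 3^m = 729 and 51·m = 306, so 729 > 306.
So m = 6 is the smallest counterexample.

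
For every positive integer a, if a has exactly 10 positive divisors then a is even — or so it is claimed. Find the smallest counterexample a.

Check each positive integer a in order until a has exactly 10 positive divisors but a is odd.
For a = 48, 80, 112, 162, 176, 208, 272, 304, 368 the conclusion holds.
a = 405: divisors of 405: 10 divisors; 405 is odd.

a = 405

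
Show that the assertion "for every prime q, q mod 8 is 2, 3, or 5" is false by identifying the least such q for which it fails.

q = 7

Check each prime q in order until the claim fails.
For q = 2, 3, 5 the conclusion holds.
q = 7: 7 mod 8 = 7 — not in {2, 3, 5}.
So q = 7 is the smallest counterexample.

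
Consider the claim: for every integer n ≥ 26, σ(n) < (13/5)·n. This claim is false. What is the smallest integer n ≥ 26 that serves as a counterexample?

Check each integer n ≥ 26 in order until the claim fails.
The first 34 eligible values, up to n = 59, all satisfy the conclusion.
n = 60: σ(60) = 168; 168 ≥ 156.

n = 60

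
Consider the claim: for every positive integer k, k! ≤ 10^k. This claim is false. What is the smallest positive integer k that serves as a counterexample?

k = 25

A counterexample is any positive integer k such that k! > 10^k; we check each in order.
For k = 1, 2, 3, 4, …, 22, 23, 24 the conclusion holds.
k = 25: k! = 15511210043330985984000000 and 10^k = 10000000000000000000000000, so 15511210043330985984000000 > 10000000000000000000000000.
So k = 25 is the smallest counterexample.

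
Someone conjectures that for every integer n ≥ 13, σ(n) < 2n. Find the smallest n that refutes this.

n = 18

A counterexample is any integer n ≥ 13 such that the claim fails; we check each in order.
n = 13: σ(13) = 14; 14 < 26.
n = 14: σ(14) = 24; 24 < 28.
n = 15: σ(15) = 24; 24 < 30.
n = 16: σ(16) = 31; 31 < 32.
n = 17: σ(17) = 18; 18 < 34.
n = 18: σ(18) = 39; 39 ≥ 36.
Thus n = 18 disproves the claim, and no smaller n works.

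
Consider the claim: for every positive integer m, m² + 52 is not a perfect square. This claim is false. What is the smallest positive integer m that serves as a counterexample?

The first 11 eligible values, up to m = 11, all satisfy the conclusion.
m = 12: 12² + 52 = 196 = 14², a perfect square.

m = 12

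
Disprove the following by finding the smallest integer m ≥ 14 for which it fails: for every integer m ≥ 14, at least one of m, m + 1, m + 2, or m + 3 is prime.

m = 24

For m = 14, 15, 16, 17, 18, 19, 20, 21, 22, 23 the conclusion holds.
m = 24: 24 = 2 × 12; 25 = 5 × 5; 26 = 2 × 13; 27 = 3 × 9 — all composite.
Hence m = 24 is a counterexample.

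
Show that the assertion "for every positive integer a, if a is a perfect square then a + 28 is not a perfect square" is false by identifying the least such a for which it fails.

a = 36

a = 1: 1 + 28 = 29, not a perfect square.
a = 4: 4 + 28 = 32, not a perfect square.
a = 9: 9 + 28 = 37, not a perfect square.
a = 16: 16 + 28 = 44, not a perfect square.
a = 25: 25 + 28 = 53, not a perfect square.
a = 36: 36 = 6² and 36 + 28 = 64 = 8².
Thus a = 36 disproves the claim, and no smaller a works.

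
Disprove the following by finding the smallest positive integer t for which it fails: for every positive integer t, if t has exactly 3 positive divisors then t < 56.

t = 4: τ(4) = 3; 4 < 56.
t = 9: τ(9) = 3; 9 < 56.
t = 25: τ(25) = 3; 25 < 56.
t = 49: τ(49) = 3; 49 < 56.
t = 121: τ(121) = 3; 121 ≥ 56.
So t = 121 is the smallest counterexample.

t = 121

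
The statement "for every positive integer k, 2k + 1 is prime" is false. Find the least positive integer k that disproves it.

For k = 1, 2, 3 the conclusion holds.
k = 4: 2k + 1 = 9 = 3 × 3, composite.

k = 4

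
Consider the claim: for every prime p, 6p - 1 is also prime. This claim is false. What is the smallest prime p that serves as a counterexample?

Check each prime p in order until 6p - 1 is not prime.
For p = 2, 3, 5, 7 the conclusion holds.
p = 11: 6p - 1 = 65 = 5 × 13, not prime.
Hence p = 11 is a counterexample.

p = 11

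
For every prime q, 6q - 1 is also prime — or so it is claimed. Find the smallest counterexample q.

q = 11

For q = 2, 3, 5, 7 the conclusion holds.
q = 11: 6q - 1 = 65 = 5 × 13, not prime.
Hence q = 11 is a counterexample.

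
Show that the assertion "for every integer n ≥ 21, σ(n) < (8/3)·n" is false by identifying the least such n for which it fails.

n = 60

The first 39 eligible values, up to n = 59, all satisfy the conclusion.
n = 60: σ(60) = 168; 168 ≥ 160.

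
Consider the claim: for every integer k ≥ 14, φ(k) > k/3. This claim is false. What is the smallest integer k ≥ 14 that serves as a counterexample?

k = 18

We need the least integer k ≥ 14 for which the claim fails.
k = 14: φ(14) = 6 and 14/3 = 14/3, so φ(14) > 14/3.
k = 15: φ(15) = 8 and 15/3 = 5, so φ(15) > 15/3.
k = 16: φ(16) = 8 and 16/3 = 16/3, so φ(16) > 16/3.
k = 17: φ(17) = 16 and 17/3 = 17/3, so φ(17) > 17/3.
k = 18: φ(18) = 6 and 18/3 = 6, so φ(18) ≤ 18/3.
Thus k = 18 disproves the claim, and no smaller k works.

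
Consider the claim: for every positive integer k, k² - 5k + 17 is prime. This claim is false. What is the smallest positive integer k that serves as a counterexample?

k = 13

A counterexample is any positive integer k such that k² - 5k + 17 is not prime; we check each in order.
For k = 1, 2, 3, 4, …, 10, 11, 12 the conclusion holds.
k = 13: k² - 5k + 17 = 121 = 11 × 11, composite.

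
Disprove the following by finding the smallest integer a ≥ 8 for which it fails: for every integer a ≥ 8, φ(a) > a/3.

For a = 8, 9, 10, 11 the conclusion holds.
a = 12: φ(12) = 4 and 12/3 = 4, so φ(12) ≤ 12/3.
Hence a = 12 is a counterexample.

a = 12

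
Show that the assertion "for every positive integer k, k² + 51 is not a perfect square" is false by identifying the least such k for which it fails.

k = 7

We need the least positive integer k for which k² + 51 is a perfect square.
The first 6 eligible values, up to k = 6, all satisfy the conclusion.
k = 7: 7² + 51 = 100 = 10², a perfect square.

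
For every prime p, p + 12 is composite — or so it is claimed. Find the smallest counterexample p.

We need the least prime p for which p + 12 is prime.
For p = 2, 3 the conclusion holds.
p = 5: p + 12 = 17, prime — not composite.
So p = 5 is the smallest counterexample.

p = 5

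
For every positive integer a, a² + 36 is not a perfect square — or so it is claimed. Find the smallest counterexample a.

A counterexample is any positive integer a such that a² + 36 is a perfect square; we check each in order.
For a = 1, 2, 3, 4, 5, 6, 7 the conclusion holds.
a = 8: 8² + 36 = 100 = 10², a perfect square.

a = 8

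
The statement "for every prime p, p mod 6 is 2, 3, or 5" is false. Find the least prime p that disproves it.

Check each prime p in order until the claim fails.
For p = 2, 3, 5 the conclusion holds.
p = 7: 7 mod 6 = 1 — not in {2, 3, 5}.
Hence p = 7 is a counterexample.

p = 7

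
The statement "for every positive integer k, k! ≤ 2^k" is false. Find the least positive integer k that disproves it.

A counterexample is any positive integer k such that k! > 2^k; we check each in order.
For k = 1, 2, 3 the conclusion holds.
k = 4: k! = 24 and 2^k = 16, so 24 > 16.
Hence k = 4 is a counterexample.

k = 4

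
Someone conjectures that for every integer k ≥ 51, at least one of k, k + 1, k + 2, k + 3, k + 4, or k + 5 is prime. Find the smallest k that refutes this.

k = 90

Check each integer k ≥ 51 in order until k, k + 1, k + 2, k + 3, k + 4, k + 5 are all composite.
The first 39 eligible values, up to k = 89, all satisfy the conclusion.
k = 90: 90 = 2 × 45; 91 = 7 × 13; 92 = 2 × 46; 93 = 3 × 31; 94 = 2 × 47; 95 = 5 × 19 — all composite.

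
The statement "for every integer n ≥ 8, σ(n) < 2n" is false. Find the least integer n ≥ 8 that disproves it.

n = 12

Check each integer n ≥ 8 in order until the claim fails.
The first 4 eligible values, up to n = 11, all satisfy the conclusion.
n = 12: σ(12) = 28; 28 ≥ 24.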